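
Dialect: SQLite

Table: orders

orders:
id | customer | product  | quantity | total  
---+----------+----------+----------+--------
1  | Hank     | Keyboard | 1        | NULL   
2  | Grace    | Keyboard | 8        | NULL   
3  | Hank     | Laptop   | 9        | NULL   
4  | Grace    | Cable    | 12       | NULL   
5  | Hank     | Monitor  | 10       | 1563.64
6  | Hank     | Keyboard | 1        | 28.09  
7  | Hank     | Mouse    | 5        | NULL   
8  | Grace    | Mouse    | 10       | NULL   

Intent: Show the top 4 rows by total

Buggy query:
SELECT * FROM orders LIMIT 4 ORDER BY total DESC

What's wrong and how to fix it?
Bug: LIMIT must come after ORDER BY

Fix: Sort with ORDER BY, then apply LIMIT

Corrected query:
SELECT * FROM orders ORDER BY total DESC LIMIT 4

Result:
id | customer | product  | quantity | total  
---+----------+----------+----------+--------
5  | Hank     | Monitor  | 10       | 1563.64
6  | Hank     | Keyboard | 1        | 28.09  
1  | Hank     | Keyboard | 1        | NULL   
2  | Grace    | Keyboard | 8        | NULL   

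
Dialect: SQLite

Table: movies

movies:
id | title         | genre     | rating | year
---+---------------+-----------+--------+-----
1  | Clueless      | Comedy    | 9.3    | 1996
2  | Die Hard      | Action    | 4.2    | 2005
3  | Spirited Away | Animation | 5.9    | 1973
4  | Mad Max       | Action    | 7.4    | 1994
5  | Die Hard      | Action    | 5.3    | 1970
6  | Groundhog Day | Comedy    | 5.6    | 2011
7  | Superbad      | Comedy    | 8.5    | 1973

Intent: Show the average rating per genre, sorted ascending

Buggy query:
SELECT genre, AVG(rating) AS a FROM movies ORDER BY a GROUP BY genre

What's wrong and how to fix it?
Bug: GROUP BY must precede ORDER BY

Fix: Reorder: SELECT … FROM … GROUP BY … ORDER BY …

Corrected query:
SELECT genre, AVG(rating) AS a FROM movies GROUP BY genre ORDER BY a

Result:
genre     | a       
----------+---------
Action    | 5.633333
Animation | 5.9     
Comedy    | 7.8     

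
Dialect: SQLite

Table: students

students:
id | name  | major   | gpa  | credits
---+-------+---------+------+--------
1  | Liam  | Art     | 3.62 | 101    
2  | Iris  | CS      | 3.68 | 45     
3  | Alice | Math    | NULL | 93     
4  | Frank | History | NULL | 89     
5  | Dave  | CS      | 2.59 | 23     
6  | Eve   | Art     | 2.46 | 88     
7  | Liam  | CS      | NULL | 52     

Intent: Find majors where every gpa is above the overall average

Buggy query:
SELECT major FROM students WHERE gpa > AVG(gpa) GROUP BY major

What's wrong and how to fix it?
Bug: WHERE evaluates per row before aggregation, so AVG() is unavailable

Fix: Compute the overall average in a scalar subquery and compare each group's MIN against it in HAVING

Corrected query:
SELECT major FROM students GROUP BY major HAVING MIN(gpa) > (SELECT AVG(gpa) FROM students)

Result:
(no rows)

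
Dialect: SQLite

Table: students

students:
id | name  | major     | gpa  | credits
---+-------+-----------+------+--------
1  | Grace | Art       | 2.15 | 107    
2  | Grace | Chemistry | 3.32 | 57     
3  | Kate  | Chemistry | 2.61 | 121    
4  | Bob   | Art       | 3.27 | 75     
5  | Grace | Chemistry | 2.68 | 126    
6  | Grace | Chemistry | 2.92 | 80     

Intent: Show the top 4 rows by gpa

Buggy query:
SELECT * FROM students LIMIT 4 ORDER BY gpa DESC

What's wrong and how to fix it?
Bug: ORDER BY cannot follow LIMIT; LIMIT is the final clause

Fix: Sort with ORDER BY, then apply LIMIT

Corrected query:
SELECT * FROM students ORDER BY gpa DESC LIMIT 4

Result:
id | name  | major     | gpa  | credits
---+-------+-----------+------+--------
2  | Grace | Chemistry | 3.32 | 57     
4  | Bob   | Art       | 3.27 | 75     
6  | Grace | Chemistry | 2.92 | 80     
5  | Grace | Chemistry | 2.68 | 126    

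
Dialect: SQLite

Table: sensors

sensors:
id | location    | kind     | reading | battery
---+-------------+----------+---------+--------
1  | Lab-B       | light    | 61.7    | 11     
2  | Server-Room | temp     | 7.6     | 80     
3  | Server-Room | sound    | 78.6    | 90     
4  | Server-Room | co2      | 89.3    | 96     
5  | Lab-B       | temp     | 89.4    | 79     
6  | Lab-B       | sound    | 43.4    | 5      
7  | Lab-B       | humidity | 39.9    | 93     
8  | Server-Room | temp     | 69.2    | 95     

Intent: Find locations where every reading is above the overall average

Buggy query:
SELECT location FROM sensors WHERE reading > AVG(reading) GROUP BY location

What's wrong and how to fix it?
Bug: AVG() is an aggregate; it can't sit directly in WHERE

Fix: Use a subquery for AVG and a HAVING MIN(...) filter so the condition holds for every row in the group

Corrected query:
SELECT location FROM sensors GROUP BY location HAVING MIN(reading) > (SELECT AVG(reading) FROM sensors)

Result:
(no rows)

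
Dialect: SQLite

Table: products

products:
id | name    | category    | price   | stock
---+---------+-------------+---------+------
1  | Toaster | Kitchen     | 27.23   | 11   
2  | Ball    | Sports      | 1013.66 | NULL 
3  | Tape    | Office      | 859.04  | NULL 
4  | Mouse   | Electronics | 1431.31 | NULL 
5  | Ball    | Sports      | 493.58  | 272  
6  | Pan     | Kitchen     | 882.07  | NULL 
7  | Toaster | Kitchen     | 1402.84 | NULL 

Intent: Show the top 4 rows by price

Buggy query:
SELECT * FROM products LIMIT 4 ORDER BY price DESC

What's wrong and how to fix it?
Bug: LIMIT must come after ORDER BY

Fix: Sort with ORDER BY, then apply LIMIT

Corrected query:
SELECT * FROM products ORDER BY price DESC LIMIT 4

Result:
id | name    | category    | price   | stock
---+---------+-------------+---------+------
4  | Mouse   | Electronics | 1431.31 | NULL 
7  | Toaster | Kitchen     | 1402.84 | NULL 
2  | Ball    | Sports      | 1013.66 | NULL 
6  | Pan     | Kitchen     | 882.07  | NULL 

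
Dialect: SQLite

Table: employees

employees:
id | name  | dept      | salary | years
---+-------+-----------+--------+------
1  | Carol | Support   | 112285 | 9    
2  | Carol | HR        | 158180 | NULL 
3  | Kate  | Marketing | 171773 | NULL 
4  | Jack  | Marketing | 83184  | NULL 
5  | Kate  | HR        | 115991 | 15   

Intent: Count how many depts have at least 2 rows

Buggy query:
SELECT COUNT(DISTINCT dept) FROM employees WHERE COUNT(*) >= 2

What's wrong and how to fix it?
Bug: COUNT(*) cannot appear in WHERE; the per-group count doesn't exist yet

Fix: Group first with HAVING COUNT(*) >= 2, then COUNT the resulting groups

Corrected query:
SELECT COUNT(*) FROM (SELECT dept FROM employees GROUP BY dept HAVING COUNT(*) >= 2)

Result:
COUNT(*)
--------
2       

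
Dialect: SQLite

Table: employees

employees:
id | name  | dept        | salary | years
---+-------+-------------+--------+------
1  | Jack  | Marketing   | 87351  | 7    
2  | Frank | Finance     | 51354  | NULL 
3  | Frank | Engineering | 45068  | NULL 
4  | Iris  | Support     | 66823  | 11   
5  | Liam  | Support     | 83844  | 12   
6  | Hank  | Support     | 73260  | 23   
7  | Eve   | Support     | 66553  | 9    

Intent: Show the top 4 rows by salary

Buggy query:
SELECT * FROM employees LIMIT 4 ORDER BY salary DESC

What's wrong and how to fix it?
Bug: ORDER BY cannot follow LIMIT; LIMIT is the final clause

Fix: Swap the clauses: ORDER BY first, then LIMIT

Corrected query:
SELECT * FROM employees ORDER BY salary DESC LIMIT 4

Result:
id | name | dept      | salary | years
---+------+-----------+--------+------
1  | Jack | Marketing | 87351  | 7    
5  | Liam | Support   | 83844  | 12   
6  | Hank | Support   | 73260  | 23   
4  | Iris | Support   | 66823  | 11   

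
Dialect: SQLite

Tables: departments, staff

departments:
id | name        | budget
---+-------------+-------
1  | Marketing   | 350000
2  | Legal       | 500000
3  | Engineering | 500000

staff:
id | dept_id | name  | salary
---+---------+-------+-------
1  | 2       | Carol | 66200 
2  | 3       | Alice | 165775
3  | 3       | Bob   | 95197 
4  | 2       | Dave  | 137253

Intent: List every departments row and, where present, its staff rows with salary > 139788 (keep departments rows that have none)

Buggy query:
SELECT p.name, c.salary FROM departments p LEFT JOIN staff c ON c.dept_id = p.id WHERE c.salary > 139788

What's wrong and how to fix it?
Bug: A WHERE condition on the right-hand table after LEFT JOIN drops unmatched parents

Fix: Put 'c.salary > 139788' in the JOIN's ON clause instead of WHERE

Corrected query:
SELECT p.name, c.salary FROM departments p LEFT JOIN staff c ON c.dept_id = p.id AND c.salary > 139788

Result:
name        | salary
------------+-------
Marketing   | NULL  
Legal       | NULL  
Engineering | 165775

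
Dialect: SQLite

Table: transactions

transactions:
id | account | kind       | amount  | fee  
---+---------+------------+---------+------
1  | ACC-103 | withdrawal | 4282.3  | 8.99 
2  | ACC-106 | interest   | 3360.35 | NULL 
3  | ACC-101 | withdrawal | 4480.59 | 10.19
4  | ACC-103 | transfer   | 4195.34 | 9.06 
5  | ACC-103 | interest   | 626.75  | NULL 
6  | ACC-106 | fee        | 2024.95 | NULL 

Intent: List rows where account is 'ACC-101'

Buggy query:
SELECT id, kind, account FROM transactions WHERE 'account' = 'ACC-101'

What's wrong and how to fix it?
Bug: 'account' in single quotes is a string literal, not the column; the comparison is literal-vs-literal and never true

Fix: Reference the column as account without single quotes

Corrected query:
SELECT id, kind, account FROM transactions WHERE account = 'ACC-101'

Result:
id | kind       | account
---+------------+--------
3  | withdrawal | ACC-101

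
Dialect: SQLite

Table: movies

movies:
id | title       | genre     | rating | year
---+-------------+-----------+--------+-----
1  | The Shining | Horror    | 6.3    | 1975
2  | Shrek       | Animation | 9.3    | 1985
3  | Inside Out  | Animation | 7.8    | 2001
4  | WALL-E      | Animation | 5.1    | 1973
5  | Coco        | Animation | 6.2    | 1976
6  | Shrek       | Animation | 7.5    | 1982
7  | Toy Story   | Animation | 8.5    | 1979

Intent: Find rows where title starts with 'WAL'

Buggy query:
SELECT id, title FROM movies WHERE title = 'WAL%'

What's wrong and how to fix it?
Bug: Wildcards only work with LIKE; '=' treats '%' as a literal character

Fix: Use LIKE for wildcard pattern matching

Corrected query:
SELECT id, title FROM movies WHERE title LIKE 'WAL%'

Result:
id | title 
---+-------
4  | WALL-E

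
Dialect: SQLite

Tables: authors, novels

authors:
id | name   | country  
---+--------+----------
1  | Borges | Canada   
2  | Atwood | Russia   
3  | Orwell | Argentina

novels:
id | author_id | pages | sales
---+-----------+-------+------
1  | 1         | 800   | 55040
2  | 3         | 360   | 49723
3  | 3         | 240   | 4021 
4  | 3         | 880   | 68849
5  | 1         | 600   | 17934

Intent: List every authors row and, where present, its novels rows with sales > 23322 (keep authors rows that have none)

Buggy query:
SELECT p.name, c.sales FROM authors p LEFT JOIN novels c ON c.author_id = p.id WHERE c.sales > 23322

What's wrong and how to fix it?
Bug: A WHERE condition on the right-hand table after LEFT JOIN drops unmatched parents

Fix: Move the right-table condition into the ON clause so unmatched parents are kept

Corrected query:
SELECT p.name, c.sales FROM authors p LEFT JOIN novels c ON c.author_id = p.id AND c.sales > 23322

Result:
name   | sales
-------+------
Borges | 55040
Atwood | NULL 
Orwell | 49723
Orwell | 68849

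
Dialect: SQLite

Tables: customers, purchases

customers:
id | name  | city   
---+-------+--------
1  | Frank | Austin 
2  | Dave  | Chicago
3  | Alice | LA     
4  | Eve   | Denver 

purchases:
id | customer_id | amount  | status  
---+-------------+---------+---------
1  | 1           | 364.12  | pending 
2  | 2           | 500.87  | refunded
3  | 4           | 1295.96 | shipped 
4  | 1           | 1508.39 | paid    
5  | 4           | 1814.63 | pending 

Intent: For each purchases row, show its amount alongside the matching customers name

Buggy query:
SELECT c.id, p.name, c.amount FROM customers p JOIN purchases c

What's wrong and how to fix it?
Bug: Missing join condition: each purchases row is matched to all customers rows instead of just its own

Fix: Add ON c.customer_id = p.id to the JOIN

Corrected query:
SELECT c.id, p.name, c.amount FROM customers p JOIN purchases c ON c.customer_id = p.id

Result:
id | name  | amount 
---+-------+--------
1  | Frank | 364.12 
2  | Dave  | 500.87 
3  | Eve   | 1295.96
4  | Frank | 1508.39
5  | Eve   | 1814.63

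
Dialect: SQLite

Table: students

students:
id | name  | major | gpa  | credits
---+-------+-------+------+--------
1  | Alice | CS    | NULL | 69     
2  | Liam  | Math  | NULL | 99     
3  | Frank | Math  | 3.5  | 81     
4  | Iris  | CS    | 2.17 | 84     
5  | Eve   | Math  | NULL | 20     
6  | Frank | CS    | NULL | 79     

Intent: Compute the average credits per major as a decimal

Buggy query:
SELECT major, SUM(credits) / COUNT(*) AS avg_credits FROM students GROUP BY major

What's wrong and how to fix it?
Bug: Both operands are integers, so '/' performs integer division and truncates

Fix: Cast one side to REAL so the division keeps the fractional part

Corrected query:
SELECT major, SUM(credits) * 1.0 / COUNT(*) AS avg_credits FROM students GROUP BY major

Result:
major | avg_credits
------+------------
CS    | 77.333333  
Math  | 66.666667  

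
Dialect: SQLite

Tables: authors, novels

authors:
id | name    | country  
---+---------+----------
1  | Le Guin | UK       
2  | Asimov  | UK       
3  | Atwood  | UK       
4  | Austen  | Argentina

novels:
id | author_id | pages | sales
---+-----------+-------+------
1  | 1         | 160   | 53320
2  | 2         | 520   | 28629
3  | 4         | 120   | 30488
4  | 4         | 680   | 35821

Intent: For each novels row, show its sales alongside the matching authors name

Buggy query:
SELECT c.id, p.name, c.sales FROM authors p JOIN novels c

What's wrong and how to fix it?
Bug: JOIN with no ON clause produces a cartesian product; every novels row pairs with every authors row

Fix: Add ON c.author_id = p.id to the JOIN

Corrected query:
SELECT c.id, p.name, c.sales FROM authors p JOIN novels c ON c.author_id = p.id

Result:
id | name    | sales
---+---------+------
1  | Le Guin | 53320
2  | Asimov  | 28629
3  | Austen  | 30488
4  | Austen  | 35821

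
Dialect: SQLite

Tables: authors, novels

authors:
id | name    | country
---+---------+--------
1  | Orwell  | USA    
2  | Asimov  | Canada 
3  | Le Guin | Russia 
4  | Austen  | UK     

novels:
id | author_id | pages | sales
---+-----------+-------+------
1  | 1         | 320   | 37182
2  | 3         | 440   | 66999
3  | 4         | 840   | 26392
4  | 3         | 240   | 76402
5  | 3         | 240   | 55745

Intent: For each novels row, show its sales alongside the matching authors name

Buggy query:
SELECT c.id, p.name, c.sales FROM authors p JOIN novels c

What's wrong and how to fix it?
Bug: Missing join condition: each novels row is matched to all authors rows instead of just its own

Fix: Specify the join condition linking the foreign key to the parent id

Corrected query:
SELECT c.id, p.name, c.sales FROM authors p JOIN novels c ON c.author_id = p.id

Result:
id | name    | sales
---+---------+------
1  | Orwell  | 37182
2  | Le Guin | 66999
3  | Austen  | 26392
4  | Le Guin | 76402
5  | Le Guin | 55745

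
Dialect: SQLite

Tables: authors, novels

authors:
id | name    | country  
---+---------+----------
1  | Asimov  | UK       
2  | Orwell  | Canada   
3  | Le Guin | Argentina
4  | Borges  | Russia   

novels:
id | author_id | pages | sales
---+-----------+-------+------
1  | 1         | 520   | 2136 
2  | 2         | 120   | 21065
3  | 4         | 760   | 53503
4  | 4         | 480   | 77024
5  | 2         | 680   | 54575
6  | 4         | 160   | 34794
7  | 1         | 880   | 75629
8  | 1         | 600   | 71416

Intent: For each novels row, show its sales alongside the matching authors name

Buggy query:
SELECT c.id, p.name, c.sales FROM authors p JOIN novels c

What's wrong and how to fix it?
Bug: Missing join condition: each novels row is matched to all authors rows instead of just its own

Fix: Specify the join condition linking the foreign key to the parent id

Corrected query:
SELECT c.id, p.name, c.sales FROM authors p JOIN novels c ON c.author_id = p.id

Result:
id | name   | sales
---+--------+------
1  | Asimov | 2136 
2  | Orwell | 21065
3  | Borges | 53503
4  | Borges | 77024
5  | Orwell | 54575
6  | Borges | 34794
7  | Asimov | 75629
8  | Asimov | 71416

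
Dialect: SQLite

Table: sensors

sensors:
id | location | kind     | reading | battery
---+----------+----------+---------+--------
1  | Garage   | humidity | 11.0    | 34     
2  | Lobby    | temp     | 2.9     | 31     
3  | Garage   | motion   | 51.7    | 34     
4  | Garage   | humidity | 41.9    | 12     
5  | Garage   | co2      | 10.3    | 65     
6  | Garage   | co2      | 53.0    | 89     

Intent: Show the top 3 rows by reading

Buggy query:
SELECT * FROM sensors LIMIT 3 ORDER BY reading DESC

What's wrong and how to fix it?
Bug: ORDER BY cannot follow LIMIT; LIMIT is the final clause

Fix: Swap the clauses: ORDER BY first, then LIMIT

Corrected query:
SELECT * FROM sensors ORDER BY reading DESC LIMIT 3

Result:
id | location | kind     | reading | battery
---+----------+----------+---------+--------
6  | Garage   | co2      | 53      | 89     
3  | Garage   | motion   | 51.7    | 34     
4  | Garage   | humidity | 41.9    | 12     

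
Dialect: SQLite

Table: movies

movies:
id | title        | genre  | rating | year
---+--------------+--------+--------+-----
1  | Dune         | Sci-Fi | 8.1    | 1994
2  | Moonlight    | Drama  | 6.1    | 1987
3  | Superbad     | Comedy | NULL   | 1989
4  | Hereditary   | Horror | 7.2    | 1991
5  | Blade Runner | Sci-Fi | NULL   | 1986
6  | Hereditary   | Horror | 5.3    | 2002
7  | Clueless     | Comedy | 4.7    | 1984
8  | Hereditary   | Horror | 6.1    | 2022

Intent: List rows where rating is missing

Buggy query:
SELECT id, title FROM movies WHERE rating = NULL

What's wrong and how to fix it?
Bug: '= NULL' is always unknown in SQL three-valued logic, so no rows match

Fix: Use IS NULL to test for NULL

Corrected query:
SELECT id, title FROM movies WHERE rating IS NULL

Result:
id | title       
---+-------------
3  | Superbad    
5  | Blade Runner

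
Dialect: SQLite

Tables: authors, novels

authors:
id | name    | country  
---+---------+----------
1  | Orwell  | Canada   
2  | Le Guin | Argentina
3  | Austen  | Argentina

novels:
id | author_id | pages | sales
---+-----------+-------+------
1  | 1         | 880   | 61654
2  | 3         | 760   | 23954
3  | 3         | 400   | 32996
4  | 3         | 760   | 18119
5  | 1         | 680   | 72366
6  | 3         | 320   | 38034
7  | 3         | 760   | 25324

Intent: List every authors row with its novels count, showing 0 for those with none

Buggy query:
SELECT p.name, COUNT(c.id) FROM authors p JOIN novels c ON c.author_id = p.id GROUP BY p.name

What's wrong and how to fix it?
Bug: INNER JOIN drops authors rows that have no matching novels rows

Fix: Switch to LEFT JOIN to retain unmatched parent rows

Corrected query:
SELECT p.name, COUNT(c.id) FROM authors p LEFT JOIN novels c ON c.author_id = p.id GROUP BY p.name

Result:
name    | COUNT(c.id)
--------+------------
Austen  | 5          
Le Guin | 0          
Orwell  | 2          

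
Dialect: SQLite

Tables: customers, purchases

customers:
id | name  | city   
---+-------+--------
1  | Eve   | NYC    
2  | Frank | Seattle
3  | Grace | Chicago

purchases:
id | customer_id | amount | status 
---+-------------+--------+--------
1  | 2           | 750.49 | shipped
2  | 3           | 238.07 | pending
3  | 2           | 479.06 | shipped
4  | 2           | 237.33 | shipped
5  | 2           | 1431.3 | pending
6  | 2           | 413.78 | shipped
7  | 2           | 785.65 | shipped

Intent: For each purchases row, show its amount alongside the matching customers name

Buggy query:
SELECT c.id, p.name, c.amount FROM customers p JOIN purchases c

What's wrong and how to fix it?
Bug: JOIN with no ON clause produces a cartesian product; every purchases row pairs with every customers row

Fix: Specify the join condition linking the foreign key to the parent id

Corrected query:
SELECT c.id, p.name, c.amount FROM customers p JOIN purchases c ON c.customer_id = p.id

Result:
id | name  | amount
---+-------+-------
1  | Frank | 750.49
2  | Grace | 238.07
3  | Frank | 479.06
4  | Frank | 237.33
5  | Frank | 1431.3
6  | Frank | 413.78
7  | Frank | 785.65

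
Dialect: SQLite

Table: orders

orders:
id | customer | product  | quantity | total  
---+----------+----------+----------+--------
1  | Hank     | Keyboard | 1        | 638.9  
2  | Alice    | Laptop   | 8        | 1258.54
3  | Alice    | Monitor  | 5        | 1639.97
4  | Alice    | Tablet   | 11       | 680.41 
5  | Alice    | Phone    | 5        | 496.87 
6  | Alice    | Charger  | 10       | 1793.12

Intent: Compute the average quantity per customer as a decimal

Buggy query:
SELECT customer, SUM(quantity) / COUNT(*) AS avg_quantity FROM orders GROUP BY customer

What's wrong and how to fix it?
Bug: Both operands are integers, so '/' performs integer division and truncates

Fix: Cast one side to REAL so the division keeps the fractional part

Corrected query:
SELECT customer, SUM(quantity) * 1.0 / COUNT(*) AS avg_quantity FROM orders GROUP BY customer

Result:
customer | avg_quantity
---------+-------------
Alice    | 7.8         
Hank     | 1           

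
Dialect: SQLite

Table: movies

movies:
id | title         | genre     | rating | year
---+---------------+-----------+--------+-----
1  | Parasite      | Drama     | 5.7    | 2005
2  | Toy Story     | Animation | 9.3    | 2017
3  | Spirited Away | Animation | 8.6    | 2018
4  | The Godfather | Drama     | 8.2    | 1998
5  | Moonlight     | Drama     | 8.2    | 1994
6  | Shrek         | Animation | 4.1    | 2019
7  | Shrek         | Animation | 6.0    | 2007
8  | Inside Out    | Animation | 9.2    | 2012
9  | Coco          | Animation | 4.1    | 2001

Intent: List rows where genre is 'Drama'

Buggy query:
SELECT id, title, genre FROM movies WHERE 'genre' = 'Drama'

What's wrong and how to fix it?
Bug: Single quotes denote string literals in SQL; the column name is being compared as a constant string

Fix: Reference the column as genre without single quotes

Corrected query:
SELECT id, title, genre FROM movies WHERE genre = 'Drama'

Result:
id | title         | genre
---+---------------+------
1  | Parasite      | Drama
4  | The Godfather | Drama
5  | Moonlight     | Drama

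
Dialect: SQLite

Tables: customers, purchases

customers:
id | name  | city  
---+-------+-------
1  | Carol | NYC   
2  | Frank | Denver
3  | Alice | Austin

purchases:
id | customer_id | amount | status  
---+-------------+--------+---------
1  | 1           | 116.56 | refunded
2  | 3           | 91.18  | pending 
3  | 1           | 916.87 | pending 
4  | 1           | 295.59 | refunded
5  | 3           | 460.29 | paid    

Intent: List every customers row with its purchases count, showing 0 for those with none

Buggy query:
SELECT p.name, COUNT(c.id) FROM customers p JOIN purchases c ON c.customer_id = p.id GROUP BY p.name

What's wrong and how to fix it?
Bug: INNER JOIN drops customers rows that have no matching purchases rows

Fix: Switch to LEFT JOIN to retain unmatched parent rows

Corrected query:
SELECT p.name, COUNT(c.id) FROM customers p LEFT JOIN purchases c ON c.customer_id = p.id GROUP BY p.name

Result:
name  | COUNT(c.id)
------+------------
Alice | 2          
Carol | 3          
Frank | 0          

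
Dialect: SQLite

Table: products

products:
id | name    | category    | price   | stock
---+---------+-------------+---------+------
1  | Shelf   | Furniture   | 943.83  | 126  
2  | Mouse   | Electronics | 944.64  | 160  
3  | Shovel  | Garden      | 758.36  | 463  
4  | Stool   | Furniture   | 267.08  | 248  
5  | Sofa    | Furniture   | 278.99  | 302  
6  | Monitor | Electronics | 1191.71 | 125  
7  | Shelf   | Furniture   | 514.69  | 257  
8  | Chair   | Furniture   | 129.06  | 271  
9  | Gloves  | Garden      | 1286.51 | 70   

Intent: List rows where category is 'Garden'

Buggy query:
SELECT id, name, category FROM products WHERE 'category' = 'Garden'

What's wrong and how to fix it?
Bug: 'category' in single quotes is a string literal, not the column; the comparison is literal-vs-literal and never true

Fix: Remove the quotes around the column name (or use double quotes for an identifier)

Corrected query:
SELECT id, name, category FROM products WHERE category = 'Garden'

Result:
id | name   | category
---+--------+---------
3  | Shovel | Garden  
9  | Gloves | Garden  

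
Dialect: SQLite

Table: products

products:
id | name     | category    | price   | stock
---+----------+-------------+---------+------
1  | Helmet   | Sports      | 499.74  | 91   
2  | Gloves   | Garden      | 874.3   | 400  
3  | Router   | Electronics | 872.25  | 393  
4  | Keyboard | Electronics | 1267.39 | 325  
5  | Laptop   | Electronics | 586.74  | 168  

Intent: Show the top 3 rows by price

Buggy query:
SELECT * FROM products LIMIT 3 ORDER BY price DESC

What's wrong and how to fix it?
Bug: LIMIT must come after ORDER BY

Fix: Sort with ORDER BY, then apply LIMIT

Corrected query:
SELECT * FROM products ORDER BY price DESC LIMIT 3

Result:
id | name     | category    | price   | stock
---+----------+-------------+---------+------
4  | Keyboard | Electronics | 1267.39 | 325  
2  | Gloves   | Garden      | 874.3   | 400  
3  | Router   | Electronics | 872.25  | 393  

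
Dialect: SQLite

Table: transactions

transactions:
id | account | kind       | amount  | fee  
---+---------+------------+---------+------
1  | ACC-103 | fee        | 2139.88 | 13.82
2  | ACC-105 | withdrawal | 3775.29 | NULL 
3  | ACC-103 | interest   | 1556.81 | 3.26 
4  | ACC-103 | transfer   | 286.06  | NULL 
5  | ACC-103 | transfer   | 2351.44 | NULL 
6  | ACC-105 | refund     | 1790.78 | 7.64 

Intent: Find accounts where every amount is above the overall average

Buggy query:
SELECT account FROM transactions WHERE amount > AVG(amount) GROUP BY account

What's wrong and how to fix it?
Bug: WHERE evaluates per row before aggregation, so AVG() is unavailable

Fix: Use a subquery for AVG and a HAVING MIN(...) filter so the condition holds for every row in the group

Corrected query:
SELECT account FROM transactions GROUP BY account HAVING MIN(amount) > (SELECT AVG(amount) FROM transactions)

Result:
(no rows)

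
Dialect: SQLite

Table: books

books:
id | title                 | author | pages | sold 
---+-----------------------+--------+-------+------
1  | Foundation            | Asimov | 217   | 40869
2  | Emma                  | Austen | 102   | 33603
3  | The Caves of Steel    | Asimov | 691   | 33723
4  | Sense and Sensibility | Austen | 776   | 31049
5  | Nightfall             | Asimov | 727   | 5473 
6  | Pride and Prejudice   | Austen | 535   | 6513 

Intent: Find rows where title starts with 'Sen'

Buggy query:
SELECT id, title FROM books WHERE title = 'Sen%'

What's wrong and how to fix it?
Bug: '=' compares the literal string including the % character; pattern matching needs LIKE

Fix: Use LIKE for wildcard pattern matching

Corrected query:
SELECT id, title FROM books WHERE title LIKE 'Sen%'

Result:
id | title                
---+----------------------
4  | Sense and Sensibility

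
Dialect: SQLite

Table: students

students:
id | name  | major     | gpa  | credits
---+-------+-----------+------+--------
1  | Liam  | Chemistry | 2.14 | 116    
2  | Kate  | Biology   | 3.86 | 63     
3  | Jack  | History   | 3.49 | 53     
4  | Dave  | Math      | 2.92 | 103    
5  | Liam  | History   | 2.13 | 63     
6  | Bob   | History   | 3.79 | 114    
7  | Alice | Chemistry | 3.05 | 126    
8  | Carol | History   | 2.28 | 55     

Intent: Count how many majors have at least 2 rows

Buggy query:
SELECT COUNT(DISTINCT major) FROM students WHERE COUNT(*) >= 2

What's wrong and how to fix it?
Bug: WHERE filters individual rows, not groups, so a group-level COUNT is invalid there

Fix: Group first with HAVING COUNT(*) >= 2, then COUNT the resulting groups

Corrected query:
SELECT COUNT(*) FROM (SELECT major FROM students GROUP BY major HAVING COUNT(*) >= 2)

Result:
COUNT(*)
--------
2       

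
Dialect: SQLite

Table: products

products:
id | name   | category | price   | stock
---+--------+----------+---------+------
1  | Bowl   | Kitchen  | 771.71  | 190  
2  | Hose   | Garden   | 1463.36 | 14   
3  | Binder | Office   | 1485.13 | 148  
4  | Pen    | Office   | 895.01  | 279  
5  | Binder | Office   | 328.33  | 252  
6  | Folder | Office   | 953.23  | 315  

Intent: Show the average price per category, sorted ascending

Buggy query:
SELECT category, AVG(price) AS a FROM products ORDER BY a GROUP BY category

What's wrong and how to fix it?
Bug: ORDER BY appears before GROUP BY; SQL clause order requires GROUP BY first

Fix: Move ORDER BY to the end, after GROUP BY

Corrected query:
SELECT category, AVG(price) AS a FROM products GROUP BY category ORDER BY a

Result:
category | a      
---------+--------
Kitchen  | 771.71 
Office   | 915.425
Garden   | 1463.36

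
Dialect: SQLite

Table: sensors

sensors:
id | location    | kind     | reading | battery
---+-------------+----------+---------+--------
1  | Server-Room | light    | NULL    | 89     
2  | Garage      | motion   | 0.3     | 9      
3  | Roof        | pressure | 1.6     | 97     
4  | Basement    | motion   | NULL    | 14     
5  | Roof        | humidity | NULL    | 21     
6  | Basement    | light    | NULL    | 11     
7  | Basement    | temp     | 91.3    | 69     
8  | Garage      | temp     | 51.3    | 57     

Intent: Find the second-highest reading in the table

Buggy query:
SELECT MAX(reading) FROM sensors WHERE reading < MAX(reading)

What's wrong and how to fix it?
Bug: MAX(reading) on the right of the comparison is an aggregate-in-WHERE error

Fix: Compute the overall MAX in a subquery, then take MAX of rows below it

Corrected query:
SELECT MAX(reading) FROM sensors WHERE reading < (SELECT MAX(reading) FROM sensors)

Result:
MAX(reading)
------------
51.3        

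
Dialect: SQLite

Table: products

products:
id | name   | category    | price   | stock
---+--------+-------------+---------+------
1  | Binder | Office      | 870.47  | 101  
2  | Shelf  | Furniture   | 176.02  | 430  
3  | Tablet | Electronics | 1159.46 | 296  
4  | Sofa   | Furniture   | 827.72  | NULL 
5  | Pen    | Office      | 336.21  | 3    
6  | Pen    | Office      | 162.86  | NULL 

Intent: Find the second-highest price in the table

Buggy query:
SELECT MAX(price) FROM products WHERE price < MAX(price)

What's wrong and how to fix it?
Bug: MAX(price) on the right of the comparison is an aggregate-in-WHERE error

Fix: Put the inner MAX in a scalar subquery

Corrected query:
SELECT MAX(price) FROM products WHERE price < (SELECT MAX(price) FROM products)

Result:
MAX(price)
----------
870.47    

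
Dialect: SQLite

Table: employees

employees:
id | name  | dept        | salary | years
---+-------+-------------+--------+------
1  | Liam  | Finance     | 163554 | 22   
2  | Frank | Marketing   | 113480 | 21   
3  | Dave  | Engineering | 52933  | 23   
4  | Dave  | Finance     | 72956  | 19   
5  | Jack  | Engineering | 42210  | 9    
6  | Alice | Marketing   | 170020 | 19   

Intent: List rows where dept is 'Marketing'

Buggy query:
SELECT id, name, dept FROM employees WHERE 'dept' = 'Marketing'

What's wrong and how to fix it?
Bug: Single quotes denote string literals in SQL; the column name is being compared as a constant string

Fix: Remove the quotes around the column name (or use double quotes for an identifier)

Corrected query:
SELECT id, name, dept FROM employees WHERE dept = 'Marketing'

Result:
id | name  | dept     
---+-------+----------
2  | Frank | Marketing
6  | Alice | Marketing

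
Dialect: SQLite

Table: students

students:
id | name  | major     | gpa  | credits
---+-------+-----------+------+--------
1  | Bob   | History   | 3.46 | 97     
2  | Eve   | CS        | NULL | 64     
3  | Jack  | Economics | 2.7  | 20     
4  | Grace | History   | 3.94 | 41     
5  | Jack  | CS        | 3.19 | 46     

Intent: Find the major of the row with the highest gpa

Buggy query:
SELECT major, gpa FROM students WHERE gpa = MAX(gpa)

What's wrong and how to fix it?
Bug: MAX(gpa) is an aggregate and cannot be used directly in WHERE

Fix: Use a subquery: WHERE gpa = (SELECT MAX(gpa) FROM students)

Corrected query:
SELECT major, gpa FROM students WHERE gpa = (SELECT MAX(gpa) FROM students)

Result:
major   | gpa 
--------+-----
History | 3.94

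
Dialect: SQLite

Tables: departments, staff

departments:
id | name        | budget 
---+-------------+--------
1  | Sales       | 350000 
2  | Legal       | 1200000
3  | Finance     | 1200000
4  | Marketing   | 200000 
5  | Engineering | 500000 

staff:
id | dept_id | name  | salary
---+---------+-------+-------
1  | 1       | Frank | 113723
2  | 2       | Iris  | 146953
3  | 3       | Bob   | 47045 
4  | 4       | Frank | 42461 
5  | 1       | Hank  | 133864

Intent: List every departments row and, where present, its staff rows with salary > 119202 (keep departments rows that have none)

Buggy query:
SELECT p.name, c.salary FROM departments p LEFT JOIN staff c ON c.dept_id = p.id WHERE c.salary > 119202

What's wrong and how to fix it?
Bug: A WHERE condition on the right-hand table after LEFT JOIN drops unmatched parents

Fix: Move the right-table condition into the ON clause so unmatched parents are kept

Corrected query:
SELECT p.name, c.salary FROM departments p LEFT JOIN staff c ON c.dept_id = p.id AND c.salary > 119202

Result:
name        | salary
------------+-------
Sales       | 133864
Legal       | 146953
Finance     | NULL  
Marketing   | NULL  
Engineering | NULL  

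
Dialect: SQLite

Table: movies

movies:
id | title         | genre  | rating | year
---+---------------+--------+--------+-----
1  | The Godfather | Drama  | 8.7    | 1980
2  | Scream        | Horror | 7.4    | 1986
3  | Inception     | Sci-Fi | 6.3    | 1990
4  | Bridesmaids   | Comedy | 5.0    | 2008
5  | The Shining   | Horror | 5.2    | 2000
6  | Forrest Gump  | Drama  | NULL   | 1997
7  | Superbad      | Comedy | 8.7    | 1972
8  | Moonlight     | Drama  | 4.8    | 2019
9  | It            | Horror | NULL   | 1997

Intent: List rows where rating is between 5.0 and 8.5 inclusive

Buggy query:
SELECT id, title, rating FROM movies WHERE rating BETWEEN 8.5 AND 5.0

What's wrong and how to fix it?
Bug: BETWEEN expects the lower bound first; with 8.5 AND 5.0 the range is empty

Fix: Swap the bounds so the smaller value comes first

Corrected query:
SELECT id, title, rating FROM movies WHERE rating BETWEEN 5.0 AND 8.5

Result:
id | title       | rating
---+-------------+-------
2  | Scream      | 7.4   
3  | Inception   | 6.3   
4  | Bridesmaids | 5     
5  | The Shining | 5.2   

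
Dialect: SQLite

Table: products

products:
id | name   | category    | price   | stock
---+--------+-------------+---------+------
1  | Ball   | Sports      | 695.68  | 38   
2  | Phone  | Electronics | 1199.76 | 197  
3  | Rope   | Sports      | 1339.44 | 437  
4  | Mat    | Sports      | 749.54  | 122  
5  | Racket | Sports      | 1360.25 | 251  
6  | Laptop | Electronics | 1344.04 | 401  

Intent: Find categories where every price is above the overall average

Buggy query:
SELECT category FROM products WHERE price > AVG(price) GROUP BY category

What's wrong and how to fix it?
Bug: WHERE evaluates per row before aggregation, so AVG() is unavailable

Fix: Compute the overall average in a scalar subquery and compare each group's MIN against it in HAVING

Corrected query:
SELECT category FROM products GROUP BY category HAVING MIN(price) > (SELECT AVG(price) FROM products)

Result:
category   
-----------
Electronics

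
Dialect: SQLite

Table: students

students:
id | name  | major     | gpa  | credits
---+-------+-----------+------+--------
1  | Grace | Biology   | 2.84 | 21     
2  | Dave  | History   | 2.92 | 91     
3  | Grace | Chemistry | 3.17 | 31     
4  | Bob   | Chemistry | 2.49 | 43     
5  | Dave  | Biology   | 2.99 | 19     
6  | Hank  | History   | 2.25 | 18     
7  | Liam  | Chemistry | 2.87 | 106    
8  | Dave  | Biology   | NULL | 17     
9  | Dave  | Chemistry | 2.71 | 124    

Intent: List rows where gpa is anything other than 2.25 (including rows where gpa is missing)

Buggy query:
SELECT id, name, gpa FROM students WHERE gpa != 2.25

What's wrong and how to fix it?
Bug: 'gpa != 2.25' is unknown when gpa is NULL, so NULL rows are silently excluded

Fix: Add an explicit OR gpa IS NULL to include the missing-value rows

Corrected query:
SELECT id, name, gpa FROM students WHERE gpa != 2.25 OR gpa IS NULL

Result:
id | name  | gpa 
---+-------+-----
1  | Grace | 2.84
2  | Dave  | 2.92
3  | Grace | 3.17
4  | Bob   | 2.49
5  | Dave  | 2.99
7  | Liam  | 2.87
8  | Dave  | NULL
9  | Dave  | 2.71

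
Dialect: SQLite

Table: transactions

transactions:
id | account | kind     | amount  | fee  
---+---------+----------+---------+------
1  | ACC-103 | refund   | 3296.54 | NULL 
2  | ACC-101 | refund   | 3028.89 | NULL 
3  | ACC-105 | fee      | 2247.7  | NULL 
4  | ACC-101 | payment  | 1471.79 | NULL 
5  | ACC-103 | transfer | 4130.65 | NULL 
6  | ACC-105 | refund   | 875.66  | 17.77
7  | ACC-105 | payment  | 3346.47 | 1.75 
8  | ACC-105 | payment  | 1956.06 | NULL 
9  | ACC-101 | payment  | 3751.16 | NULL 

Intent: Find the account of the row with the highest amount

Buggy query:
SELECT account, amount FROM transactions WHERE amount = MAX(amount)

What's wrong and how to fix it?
Bug: MAX(amount) is an aggregate and cannot be used directly in WHERE

Fix: Wrap MAX in a scalar subquery so WHERE compares against a single value

Corrected query:
SELECT account, amount FROM transactions WHERE amount = (SELECT MAX(amount) FROM transactions)

Result:
account | amount 
--------+--------
ACC-103 | 4130.65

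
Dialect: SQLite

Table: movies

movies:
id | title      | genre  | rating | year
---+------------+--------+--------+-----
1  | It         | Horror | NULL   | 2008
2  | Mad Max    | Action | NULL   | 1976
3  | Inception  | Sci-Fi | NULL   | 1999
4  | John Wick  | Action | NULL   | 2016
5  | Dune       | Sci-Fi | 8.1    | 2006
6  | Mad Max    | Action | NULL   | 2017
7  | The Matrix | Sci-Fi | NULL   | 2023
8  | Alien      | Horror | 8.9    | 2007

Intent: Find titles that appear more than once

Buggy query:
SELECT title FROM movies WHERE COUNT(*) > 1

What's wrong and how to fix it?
Bug: WHERE can't reference COUNT(*); aggregates are computed after WHERE

Fix: Group first, then use HAVING for the count condition

Corrected query:
SELECT title FROM movies GROUP BY title HAVING COUNT(*) > 1

Result:
title  
-------
Mad Max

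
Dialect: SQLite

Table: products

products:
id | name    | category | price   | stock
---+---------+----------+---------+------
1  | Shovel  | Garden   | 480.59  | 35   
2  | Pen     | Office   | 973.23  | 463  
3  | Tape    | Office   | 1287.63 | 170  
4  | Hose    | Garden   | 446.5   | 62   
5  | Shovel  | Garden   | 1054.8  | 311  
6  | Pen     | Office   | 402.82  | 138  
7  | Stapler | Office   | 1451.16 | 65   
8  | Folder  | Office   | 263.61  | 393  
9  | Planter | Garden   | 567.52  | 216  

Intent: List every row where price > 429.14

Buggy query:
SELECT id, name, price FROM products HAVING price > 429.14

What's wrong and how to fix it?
Bug: HAVING filters the output of aggregation, but this query has no GROUP BY and no aggregate functions, so SQLite rejects it (HAVING clause on a non-aggregate query); the condition here is per row

Fix: Use WHERE for row-level filtering

Corrected query:
SELECT id, name, price FROM products WHERE price > 429.14

Result:
id | name    | price  
---+---------+--------
1  | Shovel  | 480.59 
2  | Pen     | 973.23 
3  | Tape    | 1287.63
4  | Hose    | 446.5  
5  | Shovel  | 1054.8 
7  | Stapler | 1451.16
9  | Planter | 567.52 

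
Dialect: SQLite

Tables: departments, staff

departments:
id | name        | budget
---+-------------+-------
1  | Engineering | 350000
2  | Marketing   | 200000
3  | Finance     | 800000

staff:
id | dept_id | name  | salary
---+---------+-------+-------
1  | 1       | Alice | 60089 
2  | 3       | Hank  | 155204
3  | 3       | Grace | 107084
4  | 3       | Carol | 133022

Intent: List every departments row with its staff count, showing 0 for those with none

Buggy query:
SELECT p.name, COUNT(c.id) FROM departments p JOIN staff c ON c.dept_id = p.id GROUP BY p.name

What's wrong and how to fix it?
Bug: INNER JOIN drops departments rows that have no matching staff rows

Fix: Switch to LEFT JOIN to retain unmatched parent rows

Corrected query:
SELECT p.name, COUNT(c.id) FROM departments p LEFT JOIN staff c ON c.dept_id = p.id GROUP BY p.name

Result:
name        | COUNT(c.id)
------------+------------
Engineering | 1          
Finance     | 3          
Marketing   | 0          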